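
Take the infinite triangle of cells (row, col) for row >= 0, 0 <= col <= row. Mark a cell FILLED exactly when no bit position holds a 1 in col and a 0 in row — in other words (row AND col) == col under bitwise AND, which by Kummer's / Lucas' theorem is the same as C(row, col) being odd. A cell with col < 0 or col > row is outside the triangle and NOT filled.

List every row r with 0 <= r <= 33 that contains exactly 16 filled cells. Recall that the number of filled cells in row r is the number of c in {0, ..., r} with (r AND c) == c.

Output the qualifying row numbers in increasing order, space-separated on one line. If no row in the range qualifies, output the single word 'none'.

Answer: 15 23 27 29 30

Derivation:
Row r has 2^popcount(r) filled cells, so we need popcount(r) = log2(16) = 4.
Scan r = 0..33 and keep those with exactly 4 one-bits:
r=0=0 popcount=0 -> skip
r=1=1 popcount=1 -> skip
r=2=10 popcount=1 -> skip
r=3=11 popcount=2 -> skip
r=4=100 popcount=1 -> skip
r=5=101 popcount=2 -> skip
r=6=110 popcount=2 -> skip
r=7=111 popcount=3 -> skip
r=8=1000 popcount=1 -> skip
r=9=1001 popcount=2 -> skip
r=10=1010 popcount=2 -> skip
r=11=1011 popcount=3 -> skip
r=12=1100 popcount=2 -> skip
r=13=1101 popcount=3 -> skip
r=14=1110 popcount=3 -> skip
r=15=1111 popcount=4 -> KEEP
r=16=10000 popcount=1 -> skip
r=17=10001 popcount=2 -> skip
r=18=10010 popcount=2 -> skip
r=19=10011 popcount=3 -> skip
r=20=10100 popcount=2 -> skip
r=21=10101 popcount=3 -> skip
r=22=10110 popcount=3 -> skip
r=23=10111 popcount=4 -> KEEP
r=24=11000 popcount=2 -> skip
r=25=11001 popcount=3 -> skip
r=26=11010 popcount=3 -> skip
r=27=11011 popcount=4 -> KEEP
r=28=11100 popcount=3 -> skip
r=29=11101 popcount=4 -> KEEP
r=30=11110 popcount=4 -> KEEP
r=31=11111 popcount=5 -> skip
r=32=100000 popcount=1 -> skip
r=33=100001 popcount=2 -> skip
Kept rows: 15 23 27 29 30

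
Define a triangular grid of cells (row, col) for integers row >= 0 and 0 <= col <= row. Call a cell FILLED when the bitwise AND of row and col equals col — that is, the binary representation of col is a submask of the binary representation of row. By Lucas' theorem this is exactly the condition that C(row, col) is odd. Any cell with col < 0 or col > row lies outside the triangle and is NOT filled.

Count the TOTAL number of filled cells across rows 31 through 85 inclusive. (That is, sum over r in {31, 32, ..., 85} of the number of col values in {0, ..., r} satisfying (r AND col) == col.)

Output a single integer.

r31=11111 pc5: +32 =32
r32=100000 pc1: +2 =34
r33=100001 pc2: +4 =38
r34=100010 pc2: +4 =42
r35=100011 pc3: +8 =50
r36=100100 pc2: +4 =54
r37=100101 pc3: +8 =62
r38=100110 pc3: +8 =70
r39=100111 pc4: +16 =86
r40=101000 pc2: +4 =90
r41=101001 pc3: +8 =98
r42=101010 pc3: +8 =106
r43=101011 pc4: +16 =122
r44=101100 pc3: +8 =130
r45=101101 pc4: +16 =146
r46=101110 pc4: +16 =162
r47=101111 pc5: +32 =194
r48=110000 pc2: +4 =198
r49=110001 pc3: +8 =206
r50=110010 pc3: +8 =214
r51=110011 pc4: +16 =230
r52=110100 pc3: +8 =238
r53=110101 pc4: +16 =254
r54=110110 pc4: +16 =270
r55=110111 pc5: +32 =302
r56=111000 pc3: +8 =310
r57=111001 pc4: +16 =326
r58=111010 pc4: +16 =342
r59=111011 pc5: +32 =374
r60=111100 pc4: +16 =390
r61=111101 pc5: +32 =422
r62=111110 pc5: +32 =454
r63=111111 pc6: +64 =518
r64=1000000 pc1: +2 =520
r65=1000001 pc2: +4 =524
r66=1000010 pc2: +4 =528
r67=1000011 pc3: +8 =536
r68=1000100 pc2: +4 =540
r69=1000101 pc3: +8 =548
r70=1000110 pc3: +8 =556
r71=1000111 pc4: +16 =572
r72=1001000 pc2: +4 =576
r73=1001001 pc3: +8 =584
r74=1001010 pc3: +8 =592
r75=1001011 pc4: +16 =608
r76=1001100 pc3: +8 =616
r77=1001101 pc4: +16 =632
r78=1001110 pc4: +16 =648
r79=1001111 pc5: +32 =680
r80=1010000 pc2: +4 =684
r81=1010001 pc3: +8 =692
r82=1010010 pc3: +8 =700
r83=1010011 pc4: +16 =716
r84=1010100 pc3: +8 =724
r85=1010101 pc4: +16 =740

Answer: 740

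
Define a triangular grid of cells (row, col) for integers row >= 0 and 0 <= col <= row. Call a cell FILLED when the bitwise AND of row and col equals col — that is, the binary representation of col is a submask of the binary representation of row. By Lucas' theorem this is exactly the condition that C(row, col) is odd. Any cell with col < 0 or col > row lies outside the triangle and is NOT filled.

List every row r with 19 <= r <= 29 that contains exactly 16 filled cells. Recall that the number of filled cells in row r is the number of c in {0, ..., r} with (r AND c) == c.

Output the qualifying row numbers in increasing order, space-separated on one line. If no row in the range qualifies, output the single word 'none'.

Answer: 23 27 29

Derivation:
Row r has 2^popcount(r) filled cells, so we need popcount(r) = log2(16) = 4.
Scan r = 19..29 and keep those with exactly 4 one-bits:
r=19=10011 popcount=3 -> skip
r=20=10100 popcount=2 -> skip
r=21=10101 popcount=3 -> skip
r=22=10110 popcount=3 -> skip
r=23=10111 popcount=4 -> KEEP
r=24=11000 popcount=2 -> skip
r=25=11001 popcount=3 -> skip
r=26=11010 popcount=3 -> skip
r=27=11011 popcount=4 -> KEEP
r=28=11100 popcount=3 -> skip
r=29=11101 popcount=4 -> KEEP
Kept rows: 23 27 29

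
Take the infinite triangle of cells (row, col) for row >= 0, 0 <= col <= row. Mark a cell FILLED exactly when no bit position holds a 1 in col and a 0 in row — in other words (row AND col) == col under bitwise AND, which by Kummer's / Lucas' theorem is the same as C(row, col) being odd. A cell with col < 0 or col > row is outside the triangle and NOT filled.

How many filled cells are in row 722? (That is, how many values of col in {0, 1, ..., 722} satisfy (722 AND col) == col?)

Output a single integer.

Answer: 32

Derivation:
722 in binary = 1011010010
popcount(722) = number of 1-bits in 1011010010 = 5
A col c satisfies (722 AND c) == c iff every set bit of c is also set in 722; each of the 5 set bits of 722 can independently be on or off in c.
count = 2^5 = 32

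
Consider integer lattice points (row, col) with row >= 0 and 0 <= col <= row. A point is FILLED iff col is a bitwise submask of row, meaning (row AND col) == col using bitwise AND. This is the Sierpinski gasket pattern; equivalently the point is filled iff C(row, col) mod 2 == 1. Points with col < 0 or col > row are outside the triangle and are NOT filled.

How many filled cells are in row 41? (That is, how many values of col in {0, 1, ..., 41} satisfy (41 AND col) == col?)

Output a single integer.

Answer: 8

Derivation:
41 in binary = 101001
popcount(41) = number of 1-bits in 101001 = 3
A col c satisfies (41 AND c) == c iff every set bit of c is also set in 41; each of the 3 set bits of 41 can independently be on or off in c.
count = 2^3 = 8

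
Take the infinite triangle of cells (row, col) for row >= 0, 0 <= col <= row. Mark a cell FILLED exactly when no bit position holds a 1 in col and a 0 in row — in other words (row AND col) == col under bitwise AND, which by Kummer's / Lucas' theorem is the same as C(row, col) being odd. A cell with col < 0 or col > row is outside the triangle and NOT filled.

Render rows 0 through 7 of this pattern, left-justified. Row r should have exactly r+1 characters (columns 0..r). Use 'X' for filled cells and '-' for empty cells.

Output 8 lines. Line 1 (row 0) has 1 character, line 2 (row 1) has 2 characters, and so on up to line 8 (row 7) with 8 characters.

r0=0: X
r1=1: XX
r2=10: X-X
r3=11: XXXX
r4=100: X---X
r5=101: XX--XX
r6=110: X-X-X-X
r7=111: XXXXXXXX

Answer: X
XX
X-X
XXXX
X---X
XX--XX
X-X-X-X
XXXXXXXX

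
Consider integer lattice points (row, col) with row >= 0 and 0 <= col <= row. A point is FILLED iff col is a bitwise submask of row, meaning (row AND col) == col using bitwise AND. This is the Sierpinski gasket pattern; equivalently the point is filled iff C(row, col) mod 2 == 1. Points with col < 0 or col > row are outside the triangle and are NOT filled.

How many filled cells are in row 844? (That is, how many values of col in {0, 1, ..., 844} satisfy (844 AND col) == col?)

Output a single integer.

844 in binary = 1101001100
popcount(844) = number of 1-bits in 1101001100 = 5
A col c satisfies (844 AND c) == c iff every set bit of c is also set in 844; each of the 5 set bits of 844 can independently be on or off in c.
count = 2^5 = 32

Answer: 32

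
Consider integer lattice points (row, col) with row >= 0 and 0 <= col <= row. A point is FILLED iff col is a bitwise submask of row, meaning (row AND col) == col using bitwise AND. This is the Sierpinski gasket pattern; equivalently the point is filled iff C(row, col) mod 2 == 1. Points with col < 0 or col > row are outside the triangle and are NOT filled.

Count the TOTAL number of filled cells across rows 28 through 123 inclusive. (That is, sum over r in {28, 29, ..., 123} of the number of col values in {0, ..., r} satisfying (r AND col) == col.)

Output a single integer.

r28=11100 pc3: +8 =8
r29=11101 pc4: +16 =24
r30=11110 pc4: +16 =40
r31=11111 pc5: +32 =72
r32=100000 pc1: +2 =74
r33=100001 pc2: +4 =78
r34=100010 pc2: +4 =82
r35=100011 pc3: +8 =90
r36=100100 pc2: +4 =94
r37=100101 pc3: +8 =102
r38=100110 pc3: +8 =110
r39=100111 pc4: +16 =126
r40=101000 pc2: +4 =130
r41=101001 pc3: +8 =138
r42=101010 pc3: +8 =146
r43=101011 pc4: +16 =162
r44=101100 pc3: +8 =170
r45=101101 pc4: +16 =186
r46=101110 pc4: +16 =202
r47=101111 pc5: +32 =234
r48=110000 pc2: +4 =238
r49=110001 pc3: +8 =246
r50=110010 pc3: +8 =254
r51=110011 pc4: +16 =270
r52=110100 pc3: +8 =278
r53=110101 pc4: +16 =294
r54=110110 pc4: +16 =310
r55=110111 pc5: +32 =342
r56=111000 pc3: +8 =350
r57=111001 pc4: +16 =366
r58=111010 pc4: +16 =382
r59=111011 pc5: +32 =414
r60=111100 pc4: +16 =430
r61=111101 pc5: +32 =462
r62=111110 pc5: +32 =494
r63=111111 pc6: +64 =558
r64=1000000 pc1: +2 =560
r65=1000001 pc2: +4 =564
r66=1000010 pc2: +4 =568
r67=1000011 pc3: +8 =576
r68=1000100 pc2: +4 =580
r69=1000101 pc3: +8 =588
r70=1000110 pc3: +8 =596
r71=1000111 pc4: +16 =612
r72=1001000 pc2: +4 =616
r73=1001001 pc3: +8 =624
r74=1001010 pc3: +8 =632
r75=1001011 pc4: +16 =648
r76=1001100 pc3: +8 =656
r77=1001101 pc4: +16 =672
r78=1001110 pc4: +16 =688
r79=1001111 pc5: +32 =720
r80=1010000 pc2: +4 =724
r81=1010001 pc3: +8 =732
r82=1010010 pc3: +8 =740
r83=1010011 pc4: +16 =756
r84=1010100 pc3: +8 =764
r85=1010101 pc4: +16 =780
r86=1010110 pc4: +16 =796
r87=1010111 pc5: +32 =828
r88=1011000 pc3: +8 =836
r89=1011001 pc4: +16 =852
r90=1011010 pc4: +16 =868
r91=1011011 pc5: +32 =900
r92=1011100 pc4: +16 =916
r93=1011101 pc5: +32 =948
r94=1011110 pc5: +32 =980
r95=1011111 pc6: +64 =1044
r96=1100000 pc2: +4 =1048
r97=1100001 pc3: +8 =1056
r98=1100010 pc3: +8 =1064
r99=1100011 pc4: +16 =1080
r100=1100100 pc3: +8 =1088
r101=1100101 pc4: +16 =1104
r102=1100110 pc4: +16 =1120
r103=1100111 pc5: +32 =1152
r104=1101000 pc3: +8 =1160
r105=1101001 pc4: +16 =1176
r106=1101010 pc4: +16 =1192
r107=1101011 pc5: +32 =1224
r108=1101100 pc4: +16 =1240
r109=1101101 pc5: +32 =1272
r110=1101110 pc5: +32 =1304
r111=1101111 pc6: +64 =1368
r112=1110000 pc3: +8 =1376
r113=1110001 pc4: +16 =1392
r114=1110010 pc4: +16 =1408
r115=1110011 pc5: +32 =1440
r116=1110100 pc4: +16 =1456
r117=1110101 pc5: +32 =1488
r118=1110110 pc5: +32 =1520
r119=1110111 pc6: +64 =1584
r120=1111000 pc4: +16 =1600
r121=1111001 pc5: +32 =1632
r122=1111010 pc5: +32 =1664
r123=1111011 pc6: +64 =1728

Answer: 1728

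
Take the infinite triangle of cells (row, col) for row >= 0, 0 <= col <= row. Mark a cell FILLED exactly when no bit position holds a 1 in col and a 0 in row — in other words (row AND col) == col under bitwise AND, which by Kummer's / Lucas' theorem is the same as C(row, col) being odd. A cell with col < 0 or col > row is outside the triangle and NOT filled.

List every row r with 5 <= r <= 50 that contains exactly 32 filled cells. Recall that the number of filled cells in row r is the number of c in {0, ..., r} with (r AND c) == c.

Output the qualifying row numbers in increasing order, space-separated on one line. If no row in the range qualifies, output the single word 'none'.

Answer: 31 47

Derivation:
Row r has 2^popcount(r) filled cells, so we need popcount(r) = log2(32) = 5.
Scan r = 5..50 and keep those with exactly 5 one-bits:
r=5=101 popcount=2 -> skip
r=6=110 popcount=2 -> skip
r=7=111 popcount=3 -> skip
r=8=1000 popcount=1 -> skip
r=9=1001 popcount=2 -> skip
r=10=1010 popcount=2 -> skip
r=11=1011 popcount=3 -> skip
r=12=1100 popcount=2 -> skip
r=13=1101 popcount=3 -> skip
r=14=1110 popcount=3 -> skip
r=15=1111 popcount=4 -> skip
r=16=10000 popcount=1 -> skip
r=17=10001 popcount=2 -> skip
r=18=10010 popcount=2 -> skip
r=19=10011 popcount=3 -> skip
r=20=10100 popcount=2 -> skip
r=21=10101 popcount=3 -> skip
r=22=10110 popcount=3 -> skip
r=23=10111 popcount=4 -> skip
r=24=11000 popcount=2 -> skip
r=25=11001 popcount=3 -> skip
r=26=11010 popcount=3 -> skip
r=27=11011 popcount=4 -> skip
r=28=11100 popcount=3 -> skip
r=29=11101 popcount=4 -> skip
r=30=11110 popcount=4 -> skip
r=31=11111 popcount=5 -> KEEP
r=32=100000 popcount=1 -> skip
r=33=100001 popcount=2 -> skip
r=34=100010 popcount=2 -> skip
r=35=100011 popcount=3 -> skip
r=36=100100 popcount=2 -> skip
r=37=100101 popcount=3 -> skip
r=38=100110 popcount=3 -> skip
r=39=100111 popcount=4 -> skip
r=40=101000 popcount=2 -> skip
r=41=101001 popcount=3 -> skip
r=42=101010 popcount=3 -> skip
r=43=101011 popcount=4 -> skip
r=44=101100 popcount=3 -> skip
r=45=101101 popcount=4 -> skip
r=46=101110 popcount=4 -> skip
r=47=101111 popcount=5 -> KEEP
r=48=110000 popcount=2 -> skip
r=49=110001 popcount=3 -> skip
r=50=110010 popcount=3 -> skip
Kept rows: 31 47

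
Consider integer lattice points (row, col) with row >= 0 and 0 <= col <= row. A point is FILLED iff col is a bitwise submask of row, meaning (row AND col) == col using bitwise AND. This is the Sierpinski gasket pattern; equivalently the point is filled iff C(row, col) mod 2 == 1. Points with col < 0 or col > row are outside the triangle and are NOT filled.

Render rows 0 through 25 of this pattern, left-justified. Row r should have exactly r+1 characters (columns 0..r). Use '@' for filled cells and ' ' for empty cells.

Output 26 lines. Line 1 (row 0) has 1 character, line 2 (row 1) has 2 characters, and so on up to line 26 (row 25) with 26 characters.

Answer: @
@@
@ @
@@@@
@   @
@@  @@
@ @ @ @
@@@@@@@@
@       @
@@      @@
@ @     @ @
@@@@    @@@@
@   @   @   @
@@  @@  @@  @@
@ @ @ @ @ @ @ @
@@@@@@@@@@@@@@@@
@               @
@@              @@
@ @             @ @
@@@@            @@@@
@   @           @   @
@@  @@          @@  @@
@ @ @ @         @ @ @ @
@@@@@@@@        @@@@@@@@
@       @       @       @
@@      @@      @@      @@

Derivation:
r0=0: @
r1=1: @@
r2=10: @ @
r3=11: @@@@
r4=100: @   @
r5=101: @@  @@
r6=110: @ @ @ @
r7=111: @@@@@@@@
r8=1000: @       @
r9=1001: @@      @@
r10=1010: @ @     @ @
r11=1011: @@@@    @@@@
r12=1100: @   @   @   @
r13=1101: @@  @@  @@  @@
r14=1110: @ @ @ @ @ @ @ @
r15=1111: @@@@@@@@@@@@@@@@
r16=10000: @               @
r17=10001: @@              @@
r18=10010: @ @             @ @
r19=10011: @@@@            @@@@
r20=10100: @   @           @   @
r21=10101: @@  @@          @@  @@
r22=10110: @ @ @ @         @ @ @ @
r23=10111: @@@@@@@@        @@@@@@@@
r24=11000: @       @       @       @
r25=11001: @@      @@      @@      @@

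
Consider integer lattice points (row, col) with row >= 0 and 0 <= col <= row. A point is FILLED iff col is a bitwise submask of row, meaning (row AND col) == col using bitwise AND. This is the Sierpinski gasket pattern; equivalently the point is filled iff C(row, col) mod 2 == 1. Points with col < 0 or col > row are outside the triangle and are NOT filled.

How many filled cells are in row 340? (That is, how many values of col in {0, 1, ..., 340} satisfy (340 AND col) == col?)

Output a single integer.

340 in binary = 101010100
popcount(340) = number of 1-bits in 101010100 = 4
A col c satisfies (340 AND c) == c iff every set bit of c is also set in 340; each of the 4 set bits of 340 can independently be on or off in c.
count = 2^4 = 16

Answer: 16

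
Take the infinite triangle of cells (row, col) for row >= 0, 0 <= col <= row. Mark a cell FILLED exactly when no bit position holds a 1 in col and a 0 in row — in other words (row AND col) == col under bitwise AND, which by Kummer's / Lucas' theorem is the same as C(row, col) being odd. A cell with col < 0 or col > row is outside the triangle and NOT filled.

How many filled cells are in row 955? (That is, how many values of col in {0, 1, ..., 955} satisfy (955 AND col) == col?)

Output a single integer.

955 in binary = 1110111011
popcount(955) = number of 1-bits in 1110111011 = 8
A col c satisfies (955 AND c) == c iff every set bit of c is also set in 955; each of the 8 set bits of 955 can independently be on or off in c.
count = 2^8 = 256

Answer: 256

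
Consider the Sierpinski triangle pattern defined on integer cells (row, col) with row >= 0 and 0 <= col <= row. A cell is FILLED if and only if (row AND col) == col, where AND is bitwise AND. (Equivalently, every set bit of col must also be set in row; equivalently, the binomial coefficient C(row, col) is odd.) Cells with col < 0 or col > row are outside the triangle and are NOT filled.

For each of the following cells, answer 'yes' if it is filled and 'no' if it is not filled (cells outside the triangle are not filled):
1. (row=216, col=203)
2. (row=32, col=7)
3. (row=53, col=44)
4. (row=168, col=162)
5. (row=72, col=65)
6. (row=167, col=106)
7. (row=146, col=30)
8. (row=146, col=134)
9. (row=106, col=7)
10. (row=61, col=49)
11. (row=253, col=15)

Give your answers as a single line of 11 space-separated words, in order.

Answer: no no no no no no no no no yes no

Derivation:
(216,203): row=0b11011000, col=0b11001011, row AND col = 0b11001000 = 200; 200 != 203 -> empty
(32,7): row=0b100000, col=0b111, row AND col = 0b0 = 0; 0 != 7 -> empty
(53,44): row=0b110101, col=0b101100, row AND col = 0b100100 = 36; 36 != 44 -> empty
(168,162): row=0b10101000, col=0b10100010, row AND col = 0b10100000 = 160; 160 != 162 -> empty
(72,65): row=0b1001000, col=0b1000001, row AND col = 0b1000000 = 64; 64 != 65 -> empty
(167,106): row=0b10100111, col=0b1101010, row AND col = 0b100010 = 34; 34 != 106 -> empty
(146,30): row=0b10010010, col=0b11110, row AND col = 0b10010 = 18; 18 != 30 -> empty
(146,134): row=0b10010010, col=0b10000110, row AND col = 0b10000010 = 130; 130 != 134 -> empty
(106,7): row=0b1101010, col=0b111, row AND col = 0b10 = 2; 2 != 7 -> empty
(61,49): row=0b111101, col=0b110001, row AND col = 0b110001 = 49; 49 == 49 -> filled
(253,15): row=0b11111101, col=0b1111, row AND col = 0b1101 = 13; 13 != 15 -> empty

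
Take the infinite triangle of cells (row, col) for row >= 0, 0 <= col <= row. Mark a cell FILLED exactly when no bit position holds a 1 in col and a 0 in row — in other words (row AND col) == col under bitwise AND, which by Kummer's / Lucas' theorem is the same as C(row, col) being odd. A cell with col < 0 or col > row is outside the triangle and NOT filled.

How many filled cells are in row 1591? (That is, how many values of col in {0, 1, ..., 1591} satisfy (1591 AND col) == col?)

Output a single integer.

Answer: 128

Derivation:
1591 in binary = 11000110111
popcount(1591) = number of 1-bits in 11000110111 = 7
A col c satisfies (1591 AND c) == c iff every set bit of c is also set in 1591; each of the 7 set bits of 1591 can independently be on or off in c.
count = 2^7 = 128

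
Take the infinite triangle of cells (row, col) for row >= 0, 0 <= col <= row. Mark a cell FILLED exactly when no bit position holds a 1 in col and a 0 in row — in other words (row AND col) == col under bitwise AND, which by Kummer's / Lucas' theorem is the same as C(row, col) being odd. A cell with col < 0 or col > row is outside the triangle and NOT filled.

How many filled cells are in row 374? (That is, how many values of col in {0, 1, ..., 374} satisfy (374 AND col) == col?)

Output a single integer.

Answer: 64

Derivation:
374 in binary = 101110110
popcount(374) = number of 1-bits in 101110110 = 6
A col c satisfies (374 AND c) == c iff every set bit of c is also set in 374; each of the 6 set bits of 374 can independently be on or off in c.
count = 2^6 = 64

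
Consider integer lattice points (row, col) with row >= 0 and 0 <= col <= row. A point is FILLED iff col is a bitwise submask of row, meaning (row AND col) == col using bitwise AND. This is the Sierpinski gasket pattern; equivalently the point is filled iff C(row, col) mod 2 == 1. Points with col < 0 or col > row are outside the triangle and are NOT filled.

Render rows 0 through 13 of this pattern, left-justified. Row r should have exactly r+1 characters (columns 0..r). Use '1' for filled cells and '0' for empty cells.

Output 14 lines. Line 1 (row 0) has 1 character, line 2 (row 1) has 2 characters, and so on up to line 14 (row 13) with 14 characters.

Answer: 1
11
101
1111
10001
110011
1010101
11111111
100000001
1100000011
10100000101
111100001111
1000100010001
11001100110011

Derivation:
r0=0: 1
r1=1: 11
r2=10: 101
r3=11: 1111
r4=100: 10001
r5=101: 110011
r6=110: 1010101
r7=111: 11111111
r8=1000: 100000001
r9=1001: 1100000011
r10=1010: 10100000101
r11=1011: 111100001111
r12=1100: 1000100010001
r13=1101: 11001100110011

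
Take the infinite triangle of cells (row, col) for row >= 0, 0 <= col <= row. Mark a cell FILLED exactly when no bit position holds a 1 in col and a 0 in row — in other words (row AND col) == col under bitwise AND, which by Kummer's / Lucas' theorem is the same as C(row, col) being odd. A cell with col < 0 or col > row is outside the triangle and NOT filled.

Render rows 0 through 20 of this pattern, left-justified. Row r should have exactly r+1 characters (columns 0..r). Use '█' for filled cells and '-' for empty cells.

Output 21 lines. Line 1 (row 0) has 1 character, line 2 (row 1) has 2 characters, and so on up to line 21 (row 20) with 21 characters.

Answer: █
██
█-█
████
█---█
██--██
█-█-█-█
████████
█-------█
██------██
█-█-----█-█
████----████
█---█---█---█
██--██--██--██
█-█-█-█-█-█-█-█
████████████████
█---------------█
██--------------██
█-█-------------█-█
████------------████
█---█-----------█---█

Derivation:
r0=0: █
r1=1: ██
r2=10: █-█
r3=11: ████
r4=100: █---█
r5=101: ██--██
r6=110: █-█-█-█
r7=111: ████████
r8=1000: █-------█
r9=1001: ██------██
r10=1010: █-█-----█-█
r11=1011: ████----████
r12=1100: █---█---█---█
r13=1101: ██--██--██--██
r14=1110: █-█-█-█-█-█-█-█
r15=1111: ████████████████
r16=10000: █---------------█
r17=10001: ██--------------██
r18=10010: █-█-------------█-█
r19=10011: ████------------████
r20=10100: █---█-----------█---█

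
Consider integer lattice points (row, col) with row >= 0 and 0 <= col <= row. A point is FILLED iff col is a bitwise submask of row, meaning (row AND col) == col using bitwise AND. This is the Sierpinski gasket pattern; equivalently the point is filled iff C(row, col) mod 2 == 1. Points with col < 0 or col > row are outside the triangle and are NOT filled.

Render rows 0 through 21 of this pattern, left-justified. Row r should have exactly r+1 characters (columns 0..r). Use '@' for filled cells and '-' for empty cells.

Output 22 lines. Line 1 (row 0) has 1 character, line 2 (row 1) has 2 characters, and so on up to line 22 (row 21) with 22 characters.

Answer: @
@@
@-@
@@@@
@---@
@@--@@
@-@-@-@
@@@@@@@@
@-------@
@@------@@
@-@-----@-@
@@@@----@@@@
@---@---@---@
@@--@@--@@--@@
@-@-@-@-@-@-@-@
@@@@@@@@@@@@@@@@
@---------------@
@@--------------@@
@-@-------------@-@
@@@@------------@@@@
@---@-----------@---@
@@--@@----------@@--@@

Derivation:
r0=0: @
r1=1: @@
r2=10: @-@
r3=11: @@@@
r4=100: @---@
r5=101: @@--@@
r6=110: @-@-@-@
r7=111: @@@@@@@@
r8=1000: @-------@
r9=1001: @@------@@
r10=1010: @-@-----@-@
r11=1011: @@@@----@@@@
r12=1100: @---@---@---@
r13=1101: @@--@@--@@--@@
r14=1110: @-@-@-@-@-@-@-@
r15=1111: @@@@@@@@@@@@@@@@
r16=10000: @---------------@
r17=10001: @@--------------@@
r18=10010: @-@-------------@-@
r19=10011: @@@@------------@@@@
r20=10100: @---@-----------@---@
r21=10101: @@--@@----------@@--@@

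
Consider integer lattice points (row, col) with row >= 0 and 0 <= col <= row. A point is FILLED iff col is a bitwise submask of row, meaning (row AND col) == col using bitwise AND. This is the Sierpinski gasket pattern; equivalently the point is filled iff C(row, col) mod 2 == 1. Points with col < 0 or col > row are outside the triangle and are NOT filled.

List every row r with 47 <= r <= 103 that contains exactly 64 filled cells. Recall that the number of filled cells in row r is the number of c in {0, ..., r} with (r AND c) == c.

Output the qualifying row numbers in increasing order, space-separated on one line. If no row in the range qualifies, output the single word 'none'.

Answer: 63 95

Derivation:
Row r has 2^popcount(r) filled cells, so we need popcount(r) = log2(64) = 6.
Scan r = 47..103 and keep those with exactly 6 one-bits:
r=47=101111 popcount=5 -> skip
r=48=110000 popcount=2 -> skip
r=49=110001 popcount=3 -> skip
r=50=110010 popcount=3 -> skip
r=51=110011 popcount=4 -> skip
r=52=110100 popcount=3 -> skip
r=53=110101 popcount=4 -> skip
r=54=110110 popcount=4 -> skip
r=55=110111 popcount=5 -> skip
r=56=111000 popcount=3 -> skip
r=57=111001 popcount=4 -> skip
r=58=111010 popcount=4 -> skip
r=59=111011 popcount=5 -> skip
r=60=111100 popcount=4 -> skip
r=61=111101 popcount=5 -> skip
r=62=111110 popcount=5 -> skip
r=63=111111 popcount=6 -> KEEP
r=64=1000000 popcount=1 -> skip
r=65=1000001 popcount=2 -> skip
r=66=1000010 popcount=2 -> skip
r=67=1000011 popcount=3 -> skip
r=68=1000100 popcount=2 -> skip
r=69=1000101 popcount=3 -> skip
r=70=1000110 popcount=3 -> skip
r=71=1000111 popcount=4 -> skip
r=72=1001000 popcount=2 -> skip
r=73=1001001 popcount=3 -> skip
r=74=1001010 popcount=3 -> skip
r=75=1001011 popcount=4 -> skip
r=76=1001100 popcount=3 -> skip
r=77=1001101 popcount=4 -> skip
r=78=1001110 popcount=4 -> skip
r=79=1001111 popcount=5 -> skip
r=80=1010000 popcount=2 -> skip
r=81=1010001 popcount=3 -> skip
r=82=1010010 popcount=3 -> skip
r=83=1010011 popcount=4 -> skip
r=84=1010100 popcount=3 -> skip
r=85=1010101 popcount=4 -> skip
r=86=1010110 popcount=4 -> skip
r=87=1010111 popcount=5 -> skip
r=88=1011000 popcount=3 -> skip
r=89=1011001 popcount=4 -> skip
r=90=1011010 popcount=4 -> skip
r=91=1011011 popcount=5 -> skip
r=92=1011100 popcount=4 -> skip
r=93=1011101 popcount=5 -> skip
r=94=1011110 popcount=5 -> skip
r=95=1011111 popcount=6 -> KEEP
r=96=1100000 popcount=2 -> skip
r=97=1100001 popcount=3 -> skip
r=98=1100010 popcount=3 -> skip
r=99=1100011 popcount=4 -> skip
r=100=1100100 popcount=3 -> skip
r=101=1100101 popcount=4 -> skip
r=102=1100110 popcount=4 -> skip
r=103=1100111 popcount=5 -> skip
Kept rows: 63 95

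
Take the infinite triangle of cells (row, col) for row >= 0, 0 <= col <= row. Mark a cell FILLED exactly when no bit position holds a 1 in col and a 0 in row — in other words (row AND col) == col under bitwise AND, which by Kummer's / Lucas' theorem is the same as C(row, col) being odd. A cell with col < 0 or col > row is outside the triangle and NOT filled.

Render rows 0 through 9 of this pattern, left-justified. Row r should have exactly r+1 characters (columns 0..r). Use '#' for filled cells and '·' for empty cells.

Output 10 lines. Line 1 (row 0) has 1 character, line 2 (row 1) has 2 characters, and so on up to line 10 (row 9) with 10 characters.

r0=0: #
r1=1: ##
r2=10: #·#
r3=11: ####
r4=100: #···#
r5=101: ##··##
r6=110: #·#·#·#
r7=111: ########
r8=1000: #·······#
r9=1001: ##······##

Answer: #
##
#·#
####
#···#
##··##
#·#·#·#
########
#·······#
##······##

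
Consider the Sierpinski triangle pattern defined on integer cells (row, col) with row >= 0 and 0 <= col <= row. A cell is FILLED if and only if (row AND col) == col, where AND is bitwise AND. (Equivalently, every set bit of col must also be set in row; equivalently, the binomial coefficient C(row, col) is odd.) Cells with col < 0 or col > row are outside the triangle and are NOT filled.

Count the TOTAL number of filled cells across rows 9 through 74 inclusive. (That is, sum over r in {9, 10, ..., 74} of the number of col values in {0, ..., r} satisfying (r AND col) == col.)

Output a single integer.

r9=1001 pc2: +4 =4
r10=1010 pc2: +4 =8
r11=1011 pc3: +8 =16
r12=1100 pc2: +4 =20
r13=1101 pc3: +8 =28
r14=1110 pc3: +8 =36
r15=1111 pc4: +16 =52
r16=10000 pc1: +2 =54
r17=10001 pc2: +4 =58
r18=10010 pc2: +4 =62
r19=10011 pc3: +8 =70
r20=10100 pc2: +4 =74
r21=10101 pc3: +8 =82
r22=10110 pc3: +8 =90
r23=10111 pc4: +16 =106
r24=11000 pc2: +4 =110
r25=11001 pc3: +8 =118
r26=11010 pc3: +8 =126
r27=11011 pc4: +16 =142
r28=11100 pc3: +8 =150
r29=11101 pc4: +16 =166
r30=11110 pc4: +16 =182
r31=11111 pc5: +32 =214
r32=100000 pc1: +2 =216
r33=100001 pc2: +4 =220
r34=100010 pc2: +4 =224
r35=100011 pc3: +8 =232
r36=100100 pc2: +4 =236
r37=100101 pc3: +8 =244
r38=100110 pc3: +8 =252
r39=100111 pc4: +16 =268
r40=101000 pc2: +4 =272
r41=101001 pc3: +8 =280
r42=101010 pc3: +8 =288
r43=101011 pc4: +16 =304
r44=101100 pc3: +8 =312
r45=101101 pc4: +16 =328
r46=101110 pc4: +16 =344
r47=101111 pc5: +32 =376
r48=110000 pc2: +4 =380
r49=110001 pc3: +8 =388
r50=110010 pc3: +8 =396
r51=110011 pc4: +16 =412
r52=110100 pc3: +8 =420
r53=110101 pc4: +16 =436
r54=110110 pc4: +16 =452
r55=110111 pc5: +32 =484
r56=111000 pc3: +8 =492
r57=111001 pc4: +16 =508
r58=111010 pc4: +16 =524
r59=111011 pc5: +32 =556
r60=111100 pc4: +16 =572
r61=111101 pc5: +32 =604
r62=111110 pc5: +32 =636
r63=111111 pc6: +64 =700
r64=1000000 pc1: +2 =702
r65=1000001 pc2: +4 =706
r66=1000010 pc2: +4 =710
r67=1000011 pc3: +8 =718
r68=1000100 pc2: +4 =722
r69=1000101 pc3: +8 =730
r70=1000110 pc3: +8 =738
r71=1000111 pc4: +16 =754
r72=1001000 pc2: +4 =758
r73=1001001 pc3: +8 =766
r74=1001010 pc3: +8 =774

Answer: 774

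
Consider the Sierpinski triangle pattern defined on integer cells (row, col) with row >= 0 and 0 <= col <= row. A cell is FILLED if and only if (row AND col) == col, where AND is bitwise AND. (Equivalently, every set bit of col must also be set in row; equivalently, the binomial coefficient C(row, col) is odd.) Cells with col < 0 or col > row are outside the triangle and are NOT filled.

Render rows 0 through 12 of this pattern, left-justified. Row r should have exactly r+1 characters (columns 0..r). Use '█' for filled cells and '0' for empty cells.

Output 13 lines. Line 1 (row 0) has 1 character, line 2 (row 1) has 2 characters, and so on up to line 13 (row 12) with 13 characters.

Answer: █
██
█0█
████
█000█
██00██
█0█0█0█
████████
█0000000█
██000000██
█0█00000█0█
████0000████
█000█000█000█

Derivation:
r0=0: █
r1=1: ██
r2=10: █0█
r3=11: ████
r4=100: █000█
r5=101: ██00██
r6=110: █0█0█0█
r7=111: ████████
r8=1000: █0000000█
r9=1001: ██000000██
r10=1010: █0█00000█0█
r11=1011: ████0000████
r12=1100: █000█000█000█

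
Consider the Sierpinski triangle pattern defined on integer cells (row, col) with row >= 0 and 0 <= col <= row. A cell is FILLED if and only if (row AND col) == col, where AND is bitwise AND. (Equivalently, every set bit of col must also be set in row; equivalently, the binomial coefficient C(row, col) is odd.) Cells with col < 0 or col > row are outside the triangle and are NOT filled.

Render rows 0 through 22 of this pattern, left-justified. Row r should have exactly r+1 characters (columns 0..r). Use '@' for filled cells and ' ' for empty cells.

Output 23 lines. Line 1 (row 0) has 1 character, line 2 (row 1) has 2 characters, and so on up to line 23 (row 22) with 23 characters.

Answer: @
@@
@ @
@@@@
@   @
@@  @@
@ @ @ @
@@@@@@@@
@       @
@@      @@
@ @     @ @
@@@@    @@@@
@   @   @   @
@@  @@  @@  @@
@ @ @ @ @ @ @ @
@@@@@@@@@@@@@@@@
@               @
@@              @@
@ @             @ @
@@@@            @@@@
@   @           @   @
@@  @@          @@  @@
@ @ @ @         @ @ @ @

Derivation:
r0=0: @
r1=1: @@
r2=10: @ @
r3=11: @@@@
r4=100: @   @
r5=101: @@  @@
r6=110: @ @ @ @
r7=111: @@@@@@@@
r8=1000: @       @
r9=1001: @@      @@
r10=1010: @ @     @ @
r11=1011: @@@@    @@@@
r12=1100: @   @   @   @
r13=1101: @@  @@  @@  @@
r14=1110: @ @ @ @ @ @ @ @
r15=1111: @@@@@@@@@@@@@@@@
r16=10000: @               @
r17=10001: @@              @@
r18=10010: @ @             @ @
r19=10011: @@@@            @@@@
r20=10100: @   @           @   @
r21=10101: @@  @@          @@  @@
r22=10110: @ @ @ @         @ @ @ @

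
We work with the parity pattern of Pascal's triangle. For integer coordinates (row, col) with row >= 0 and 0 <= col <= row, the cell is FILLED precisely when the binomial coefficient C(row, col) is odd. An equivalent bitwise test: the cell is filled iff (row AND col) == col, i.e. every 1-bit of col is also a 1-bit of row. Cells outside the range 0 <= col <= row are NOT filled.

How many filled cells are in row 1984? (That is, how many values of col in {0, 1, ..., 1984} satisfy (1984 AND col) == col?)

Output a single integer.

Answer: 32

Derivation:
1984 in binary = 11111000000
popcount(1984) = number of 1-bits in 11111000000 = 5
A col c satisfies (1984 AND c) == c iff every set bit of c is also set in 1984; each of the 5 set bits of 1984 can independently be on or off in c.
count = 2^5 = 32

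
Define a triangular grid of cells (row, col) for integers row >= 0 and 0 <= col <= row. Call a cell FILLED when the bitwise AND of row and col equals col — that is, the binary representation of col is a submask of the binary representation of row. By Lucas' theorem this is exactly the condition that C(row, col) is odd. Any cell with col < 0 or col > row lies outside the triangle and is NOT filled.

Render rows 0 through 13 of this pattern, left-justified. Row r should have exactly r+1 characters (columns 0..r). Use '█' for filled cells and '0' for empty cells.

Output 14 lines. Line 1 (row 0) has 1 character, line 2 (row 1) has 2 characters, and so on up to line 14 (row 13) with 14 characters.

r0=0: █
r1=1: ██
r2=10: █0█
r3=11: ████
r4=100: █000█
r5=101: ██00██
r6=110: █0█0█0█
r7=111: ████████
r8=1000: █0000000█
r9=1001: ██000000██
r10=1010: █0█00000█0█
r11=1011: ████0000████
r12=1100: █000█000█000█
r13=1101: ██00██00██00██

Answer: █
██
█0█
████
█000█
██00██
█0█0█0█
████████
█0000000█
██000000██
█0█00000█0█
████0000████
█000█000█000█
██00██00██00██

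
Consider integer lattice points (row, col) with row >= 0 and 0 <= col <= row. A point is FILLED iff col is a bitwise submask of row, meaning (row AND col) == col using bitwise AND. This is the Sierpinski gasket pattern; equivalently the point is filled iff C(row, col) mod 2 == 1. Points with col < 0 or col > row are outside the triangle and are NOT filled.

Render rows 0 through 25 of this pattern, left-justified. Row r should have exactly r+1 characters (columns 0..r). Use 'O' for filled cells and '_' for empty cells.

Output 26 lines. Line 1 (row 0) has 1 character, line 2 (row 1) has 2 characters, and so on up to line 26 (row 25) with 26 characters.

Answer: O
OO
O_O
OOOO
O___O
OO__OO
O_O_O_O
OOOOOOOO
O_______O
OO______OO
O_O_____O_O
OOOO____OOOO
O___O___O___O
OO__OO__OO__OO
O_O_O_O_O_O_O_O
OOOOOOOOOOOOOOOO
O_______________O
OO______________OO
O_O_____________O_O
OOOO____________OOOO
O___O___________O___O
OO__OO__________OO__OO
O_O_O_O_________O_O_O_O
OOOOOOOO________OOOOOOOO
O_______O_______O_______O
OO______OO______OO______OO

Derivation:
r0=0: O
r1=1: OO
r2=10: O_O
r3=11: OOOO
r4=100: O___O
r5=101: OO__OO
r6=110: O_O_O_O
r7=111: OOOOOOOO
r8=1000: O_______O
r9=1001: OO______OO
r10=1010: O_O_____O_O
r11=1011: OOOO____OOOO
r12=1100: O___O___O___O
r13=1101: OO__OO__OO__OO
r14=1110: O_O_O_O_O_O_O_O
r15=1111: OOOOOOOOOOOOOOOO
r16=10000: O_______________O
r17=10001: OO______________OO
r18=10010: O_O_____________O_O
r19=10011: OOOO____________OOOO
r20=10100: O___O___________O___O
r21=10101: OO__OO__________OO__OO
r22=10110: O_O_O_O_________O_O_O_O
r23=10111: OOOOOOOO________OOOOOOOO
r24=11000: O_______O_______O_______O
r25=11001: OO______OO______OO______OO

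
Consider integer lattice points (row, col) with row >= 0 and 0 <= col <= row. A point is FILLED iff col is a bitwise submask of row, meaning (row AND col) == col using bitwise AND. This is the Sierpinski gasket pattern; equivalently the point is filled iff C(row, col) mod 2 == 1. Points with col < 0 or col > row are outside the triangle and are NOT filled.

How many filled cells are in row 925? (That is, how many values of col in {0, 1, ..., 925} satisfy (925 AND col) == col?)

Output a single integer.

Answer: 128

Derivation:
925 in binary = 1110011101
popcount(925) = number of 1-bits in 1110011101 = 7
A col c satisfies (925 AND c) == c iff every set bit of c is also set in 925; each of the 7 set bits of 925 can independently be on or off in c.
count = 2^7 = 128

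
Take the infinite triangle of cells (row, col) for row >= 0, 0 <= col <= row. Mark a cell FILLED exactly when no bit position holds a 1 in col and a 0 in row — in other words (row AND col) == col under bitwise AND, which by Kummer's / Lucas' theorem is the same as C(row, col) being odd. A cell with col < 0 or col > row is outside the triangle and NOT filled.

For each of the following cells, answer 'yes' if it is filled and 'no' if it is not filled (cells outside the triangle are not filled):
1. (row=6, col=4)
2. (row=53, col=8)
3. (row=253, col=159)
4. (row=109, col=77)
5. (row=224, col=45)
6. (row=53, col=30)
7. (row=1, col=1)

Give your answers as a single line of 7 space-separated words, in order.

(6,4): row=0b110, col=0b100, row AND col = 0b100 = 4; 4 == 4 -> filled
(53,8): row=0b110101, col=0b1000, row AND col = 0b0 = 0; 0 != 8 -> empty
(253,159): row=0b11111101, col=0b10011111, row AND col = 0b10011101 = 157; 157 != 159 -> empty
(109,77): row=0b1101101, col=0b1001101, row AND col = 0b1001101 = 77; 77 == 77 -> filled
(224,45): row=0b11100000, col=0b101101, row AND col = 0b100000 = 32; 32 != 45 -> empty
(53,30): row=0b110101, col=0b11110, row AND col = 0b10100 = 20; 20 != 30 -> empty
(1,1): row=0b1, col=0b1, row AND col = 0b1 = 1; 1 == 1 -> filled

Answer: yes no no yes no no yes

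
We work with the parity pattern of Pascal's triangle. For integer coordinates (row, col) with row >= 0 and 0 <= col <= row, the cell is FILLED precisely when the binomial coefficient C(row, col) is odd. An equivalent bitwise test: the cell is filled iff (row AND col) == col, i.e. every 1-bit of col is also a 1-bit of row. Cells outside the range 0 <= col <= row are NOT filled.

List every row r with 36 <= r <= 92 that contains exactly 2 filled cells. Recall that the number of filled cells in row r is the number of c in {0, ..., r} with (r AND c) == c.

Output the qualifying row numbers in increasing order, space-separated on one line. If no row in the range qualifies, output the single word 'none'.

Answer: 64

Derivation:
Row r has 2^popcount(r) filled cells, so we need popcount(r) = log2(2) = 1.
Scan r = 36..92 and keep those with exactly 1 one-bits:
r=36=100100 popcount=2 -> skip
r=37=100101 popcount=3 -> skip
r=38=100110 popcount=3 -> skip
r=39=100111 popcount=4 -> skip
r=40=101000 popcount=2 -> skip
r=41=101001 popcount=3 -> skip
r=42=101010 popcount=3 -> skip
r=43=101011 popcount=4 -> skip
r=44=101100 popcount=3 -> skip
r=45=101101 popcount=4 -> skip
r=46=101110 popcount=4 -> skip
r=47=101111 popcount=5 -> skip
r=48=110000 popcount=2 -> skip
r=49=110001 popcount=3 -> skip
r=50=110010 popcount=3 -> skip
r=51=110011 popcount=4 -> skip
r=52=110100 popcount=3 -> skip
r=53=110101 popcount=4 -> skip
r=54=110110 popcount=4 -> skip
r=55=110111 popcount=5 -> skip
r=56=111000 popcount=3 -> skip
r=57=111001 popcount=4 -> skip
r=58=111010 popcount=4 -> skip
r=59=111011 popcount=5 -> skip
r=60=111100 popcount=4 -> skip
r=61=111101 popcount=5 -> skip
r=62=111110 popcount=5 -> skip
r=63=111111 popcount=6 -> skip
r=64=1000000 popcount=1 -> KEEP
r=65=1000001 popcount=2 -> skip
r=66=1000010 popcount=2 -> skip
r=67=1000011 popcount=3 -> skip
r=68=1000100 popcount=2 -> skip
r=69=1000101 popcount=3 -> skip
r=70=1000110 popcount=3 -> skip
r=71=1000111 popcount=4 -> skip
r=72=1001000 popcount=2 -> skip
r=73=1001001 popcount=3 -> skip
r=74=1001010 popcount=3 -> skip
r=75=1001011 popcount=4 -> skip
r=76=1001100 popcount=3 -> skip
r=77=1001101 popcount=4 -> skip
r=78=1001110 popcount=4 -> skip
r=79=1001111 popcount=5 -> skip
r=80=1010000 popcount=2 -> skip
r=81=1010001 popcount=3 -> skip
r=82=1010010 popcount=3 -> skip
r=83=1010011 popcount=4 -> skip
r=84=1010100 popcount=3 -> skip
r=85=1010101 popcount=4 -> skip
r=86=1010110 popcount=4 -> skip
r=87=1010111 popcount=5 -> skip
r=88=1011000 popcount=3 -> skip
r=89=1011001 popcount=4 -> skip
r=90=1011010 popcount=4 -> skip
r=91=1011011 popcount=5 -> skip
r=92=1011100 popcount=4 -> skip
Kept rows: 64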